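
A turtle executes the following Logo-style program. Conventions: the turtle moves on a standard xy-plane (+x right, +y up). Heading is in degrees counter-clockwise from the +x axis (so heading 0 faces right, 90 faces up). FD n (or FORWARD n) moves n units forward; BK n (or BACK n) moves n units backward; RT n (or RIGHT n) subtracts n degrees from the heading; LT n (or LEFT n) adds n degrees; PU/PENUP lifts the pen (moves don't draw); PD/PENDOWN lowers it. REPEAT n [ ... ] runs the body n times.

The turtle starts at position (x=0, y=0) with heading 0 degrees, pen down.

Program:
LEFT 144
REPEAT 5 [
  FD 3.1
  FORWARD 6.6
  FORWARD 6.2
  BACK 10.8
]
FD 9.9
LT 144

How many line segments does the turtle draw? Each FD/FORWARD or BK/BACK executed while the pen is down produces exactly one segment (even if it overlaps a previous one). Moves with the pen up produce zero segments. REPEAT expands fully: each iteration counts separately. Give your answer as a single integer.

Executing turtle program step by step:
Start: pos=(0,0), heading=0, pen down
LT 144: heading 0 -> 144
REPEAT 5 [
  -- iteration 1/5 --
  FD 3.1: (0,0) -> (-2.508,1.822) [heading=144, draw]
  FD 6.6: (-2.508,1.822) -> (-7.847,5.702) [heading=144, draw]
  FD 6.2: (-7.847,5.702) -> (-12.863,9.346) [heading=144, draw]
  BK 10.8: (-12.863,9.346) -> (-4.126,2.998) [heading=144, draw]
  -- iteration 2/5 --
  FD 3.1: (-4.126,2.998) -> (-6.634,4.82) [heading=144, draw]
  FD 6.6: (-6.634,4.82) -> (-11.973,8.699) [heading=144, draw]
  FD 6.2: (-11.973,8.699) -> (-16.989,12.343) [heading=144, draw]
  BK 10.8: (-16.989,12.343) -> (-8.252,5.995) [heading=144, draw]
  -- iteration 3/5 --
  FD 3.1: (-8.252,5.995) -> (-10.76,7.818) [heading=144, draw]
  FD 6.6: (-10.76,7.818) -> (-16.099,11.697) [heading=144, draw]
  FD 6.2: (-16.099,11.697) -> (-21.115,15.341) [heading=144, draw]
  BK 10.8: (-21.115,15.341) -> (-12.378,8.993) [heading=144, draw]
  -- iteration 4/5 --
  FD 3.1: (-12.378,8.993) -> (-14.886,10.815) [heading=144, draw]
  FD 6.6: (-14.886,10.815) -> (-20.225,14.695) [heading=144, draw]
  FD 6.2: (-20.225,14.695) -> (-25.241,18.339) [heading=144, draw]
  BK 10.8: (-25.241,18.339) -> (-16.504,11.991) [heading=144, draw]
  -- iteration 5/5 --
  FD 3.1: (-16.504,11.991) -> (-19.012,13.813) [heading=144, draw]
  FD 6.6: (-19.012,13.813) -> (-24.351,17.692) [heading=144, draw]
  FD 6.2: (-24.351,17.692) -> (-29.367,21.337) [heading=144, draw]
  BK 10.8: (-29.367,21.337) -> (-20.63,14.989) [heading=144, draw]
]
FD 9.9: (-20.63,14.989) -> (-28.639,20.808) [heading=144, draw]
LT 144: heading 144 -> 288
Final: pos=(-28.639,20.808), heading=288, 21 segment(s) drawn
Segments drawn: 21

Answer: 21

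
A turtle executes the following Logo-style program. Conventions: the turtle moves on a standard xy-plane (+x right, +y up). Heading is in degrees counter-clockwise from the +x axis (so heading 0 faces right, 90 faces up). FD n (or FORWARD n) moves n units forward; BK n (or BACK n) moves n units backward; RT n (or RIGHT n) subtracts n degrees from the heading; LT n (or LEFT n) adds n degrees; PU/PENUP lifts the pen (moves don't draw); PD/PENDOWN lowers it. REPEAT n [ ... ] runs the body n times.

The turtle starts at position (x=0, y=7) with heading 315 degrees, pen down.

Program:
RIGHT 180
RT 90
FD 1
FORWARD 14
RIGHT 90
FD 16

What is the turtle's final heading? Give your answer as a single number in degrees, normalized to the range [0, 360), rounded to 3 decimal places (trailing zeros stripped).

Answer: 315

Derivation:
Executing turtle program step by step:
Start: pos=(0,7), heading=315, pen down
RT 180: heading 315 -> 135
RT 90: heading 135 -> 45
FD 1: (0,7) -> (0.707,7.707) [heading=45, draw]
FD 14: (0.707,7.707) -> (10.607,17.607) [heading=45, draw]
RT 90: heading 45 -> 315
FD 16: (10.607,17.607) -> (21.92,6.293) [heading=315, draw]
Final: pos=(21.92,6.293), heading=315, 3 segment(s) drawn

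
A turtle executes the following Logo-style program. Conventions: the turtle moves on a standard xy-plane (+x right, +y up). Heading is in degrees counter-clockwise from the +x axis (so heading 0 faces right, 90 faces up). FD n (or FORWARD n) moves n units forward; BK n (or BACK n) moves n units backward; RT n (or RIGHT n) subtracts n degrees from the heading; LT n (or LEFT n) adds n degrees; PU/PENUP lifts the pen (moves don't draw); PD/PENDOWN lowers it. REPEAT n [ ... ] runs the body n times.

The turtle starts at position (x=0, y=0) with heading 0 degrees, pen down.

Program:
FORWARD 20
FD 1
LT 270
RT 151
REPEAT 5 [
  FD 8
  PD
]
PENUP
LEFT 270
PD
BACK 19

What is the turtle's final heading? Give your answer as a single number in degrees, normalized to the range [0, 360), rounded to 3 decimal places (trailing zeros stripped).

Executing turtle program step by step:
Start: pos=(0,0), heading=0, pen down
FD 20: (0,0) -> (20,0) [heading=0, draw]
FD 1: (20,0) -> (21,0) [heading=0, draw]
LT 270: heading 0 -> 270
RT 151: heading 270 -> 119
REPEAT 5 [
  -- iteration 1/5 --
  FD 8: (21,0) -> (17.122,6.997) [heading=119, draw]
  PD: pen down
  -- iteration 2/5 --
  FD 8: (17.122,6.997) -> (13.243,13.994) [heading=119, draw]
  PD: pen down
  -- iteration 3/5 --
  FD 8: (13.243,13.994) -> (9.365,20.991) [heading=119, draw]
  PD: pen down
  -- iteration 4/5 --
  FD 8: (9.365,20.991) -> (5.486,27.988) [heading=119, draw]
  PD: pen down
  -- iteration 5/5 --
  FD 8: (5.486,27.988) -> (1.608,34.985) [heading=119, draw]
  PD: pen down
]
PU: pen up
LT 270: heading 119 -> 29
PD: pen down
BK 19: (1.608,34.985) -> (-15.01,25.773) [heading=29, draw]
Final: pos=(-15.01,25.773), heading=29, 8 segment(s) drawn

Answer: 29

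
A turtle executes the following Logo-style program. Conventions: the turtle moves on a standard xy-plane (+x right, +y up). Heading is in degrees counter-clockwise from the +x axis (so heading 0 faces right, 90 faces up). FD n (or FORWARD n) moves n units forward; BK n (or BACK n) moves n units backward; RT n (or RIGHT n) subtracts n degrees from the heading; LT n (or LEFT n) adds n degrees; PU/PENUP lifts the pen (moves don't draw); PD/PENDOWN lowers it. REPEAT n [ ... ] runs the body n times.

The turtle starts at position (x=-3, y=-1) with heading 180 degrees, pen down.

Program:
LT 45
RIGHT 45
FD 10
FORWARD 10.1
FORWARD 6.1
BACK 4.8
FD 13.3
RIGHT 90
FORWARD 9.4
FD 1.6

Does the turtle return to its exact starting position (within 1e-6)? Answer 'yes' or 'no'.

Answer: no

Derivation:
Executing turtle program step by step:
Start: pos=(-3,-1), heading=180, pen down
LT 45: heading 180 -> 225
RT 45: heading 225 -> 180
FD 10: (-3,-1) -> (-13,-1) [heading=180, draw]
FD 10.1: (-13,-1) -> (-23.1,-1) [heading=180, draw]
FD 6.1: (-23.1,-1) -> (-29.2,-1) [heading=180, draw]
BK 4.8: (-29.2,-1) -> (-24.4,-1) [heading=180, draw]
FD 13.3: (-24.4,-1) -> (-37.7,-1) [heading=180, draw]
RT 90: heading 180 -> 90
FD 9.4: (-37.7,-1) -> (-37.7,8.4) [heading=90, draw]
FD 1.6: (-37.7,8.4) -> (-37.7,10) [heading=90, draw]
Final: pos=(-37.7,10), heading=90, 7 segment(s) drawn

Start position: (-3, -1)
Final position: (-37.7, 10)
Distance = 36.402; >= 1e-6 -> NOT closed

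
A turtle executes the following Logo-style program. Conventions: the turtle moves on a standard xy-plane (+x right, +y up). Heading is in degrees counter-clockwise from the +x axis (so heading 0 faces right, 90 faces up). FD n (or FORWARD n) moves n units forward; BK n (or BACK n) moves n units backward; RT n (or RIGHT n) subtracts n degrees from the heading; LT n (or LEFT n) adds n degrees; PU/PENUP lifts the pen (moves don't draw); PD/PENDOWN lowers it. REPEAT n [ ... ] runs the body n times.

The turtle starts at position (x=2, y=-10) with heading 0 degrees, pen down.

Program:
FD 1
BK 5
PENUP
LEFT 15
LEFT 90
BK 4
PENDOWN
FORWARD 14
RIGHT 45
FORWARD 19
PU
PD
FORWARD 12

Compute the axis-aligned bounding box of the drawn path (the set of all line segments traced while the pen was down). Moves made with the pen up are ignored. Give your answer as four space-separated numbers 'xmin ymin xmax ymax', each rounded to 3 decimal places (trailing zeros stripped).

Executing turtle program step by step:
Start: pos=(2,-10), heading=0, pen down
FD 1: (2,-10) -> (3,-10) [heading=0, draw]
BK 5: (3,-10) -> (-2,-10) [heading=0, draw]
PU: pen up
LT 15: heading 0 -> 15
LT 90: heading 15 -> 105
BK 4: (-2,-10) -> (-0.965,-13.864) [heading=105, move]
PD: pen down
FD 14: (-0.965,-13.864) -> (-4.588,-0.341) [heading=105, draw]
RT 45: heading 105 -> 60
FD 19: (-4.588,-0.341) -> (4.912,16.114) [heading=60, draw]
PU: pen up
PD: pen down
FD 12: (4.912,16.114) -> (10.912,26.506) [heading=60, draw]
Final: pos=(10.912,26.506), heading=60, 5 segment(s) drawn

Segment endpoints: x in {-4.588, -2, -0.965, 2, 3, 4.912, 10.912}, y in {-13.864, -10, -0.341, 16.114, 26.506}
xmin=-4.588, ymin=-13.864, xmax=10.912, ymax=26.506

Answer: -4.588 -13.864 10.912 26.506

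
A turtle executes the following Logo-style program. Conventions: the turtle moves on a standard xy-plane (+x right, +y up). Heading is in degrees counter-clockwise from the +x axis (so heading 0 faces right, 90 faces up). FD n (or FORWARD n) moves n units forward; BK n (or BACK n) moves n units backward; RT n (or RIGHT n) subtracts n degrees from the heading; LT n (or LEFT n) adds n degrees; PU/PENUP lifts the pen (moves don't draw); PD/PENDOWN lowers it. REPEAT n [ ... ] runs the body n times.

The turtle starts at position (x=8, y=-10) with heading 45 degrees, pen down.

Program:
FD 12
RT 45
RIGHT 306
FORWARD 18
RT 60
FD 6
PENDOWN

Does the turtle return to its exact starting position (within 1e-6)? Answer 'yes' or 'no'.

Answer: no

Derivation:
Executing turtle program step by step:
Start: pos=(8,-10), heading=45, pen down
FD 12: (8,-10) -> (16.485,-1.515) [heading=45, draw]
RT 45: heading 45 -> 0
RT 306: heading 0 -> 54
FD 18: (16.485,-1.515) -> (27.065,13.048) [heading=54, draw]
RT 60: heading 54 -> 354
FD 6: (27.065,13.048) -> (33.033,12.42) [heading=354, draw]
PD: pen down
Final: pos=(33.033,12.42), heading=354, 3 segment(s) drawn

Start position: (8, -10)
Final position: (33.033, 12.42)
Distance = 33.605; >= 1e-6 -> NOT closed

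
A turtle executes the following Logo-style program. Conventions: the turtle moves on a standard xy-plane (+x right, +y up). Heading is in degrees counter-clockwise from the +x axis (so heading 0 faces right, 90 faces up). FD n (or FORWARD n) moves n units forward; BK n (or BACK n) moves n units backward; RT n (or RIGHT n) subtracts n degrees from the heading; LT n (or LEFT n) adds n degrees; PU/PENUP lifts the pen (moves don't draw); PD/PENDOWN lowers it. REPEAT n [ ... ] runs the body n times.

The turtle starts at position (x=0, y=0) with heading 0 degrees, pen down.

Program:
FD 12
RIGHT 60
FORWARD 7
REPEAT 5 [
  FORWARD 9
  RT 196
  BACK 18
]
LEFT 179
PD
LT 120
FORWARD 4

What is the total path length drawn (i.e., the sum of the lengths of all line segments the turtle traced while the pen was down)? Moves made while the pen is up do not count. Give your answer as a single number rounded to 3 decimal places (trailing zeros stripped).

Answer: 158

Derivation:
Executing turtle program step by step:
Start: pos=(0,0), heading=0, pen down
FD 12: (0,0) -> (12,0) [heading=0, draw]
RT 60: heading 0 -> 300
FD 7: (12,0) -> (15.5,-6.062) [heading=300, draw]
REPEAT 5 [
  -- iteration 1/5 --
  FD 9: (15.5,-6.062) -> (20,-13.856) [heading=300, draw]
  RT 196: heading 300 -> 104
  BK 18: (20,-13.856) -> (24.355,-31.322) [heading=104, draw]
  -- iteration 2/5 --
  FD 9: (24.355,-31.322) -> (22.177,-22.589) [heading=104, draw]
  RT 196: heading 104 -> 268
  BK 18: (22.177,-22.589) -> (22.805,-4.6) [heading=268, draw]
  -- iteration 3/5 --
  FD 9: (22.805,-4.6) -> (22.491,-13.595) [heading=268, draw]
  RT 196: heading 268 -> 72
  BK 18: (22.491,-13.595) -> (16.929,-30.714) [heading=72, draw]
  -- iteration 4/5 --
  FD 9: (16.929,-30.714) -> (19.71,-22.154) [heading=72, draw]
  RT 196: heading 72 -> 236
  BK 18: (19.71,-22.154) -> (29.776,-7.231) [heading=236, draw]
  -- iteration 5/5 --
  FD 9: (29.776,-7.231) -> (24.743,-14.693) [heading=236, draw]
  RT 196: heading 236 -> 40
  BK 18: (24.743,-14.693) -> (10.954,-26.263) [heading=40, draw]
]
LT 179: heading 40 -> 219
PD: pen down
LT 120: heading 219 -> 339
FD 4: (10.954,-26.263) -> (14.688,-27.696) [heading=339, draw]
Final: pos=(14.688,-27.696), heading=339, 13 segment(s) drawn

Segment lengths:
  seg 1: (0,0) -> (12,0), length = 12
  seg 2: (12,0) -> (15.5,-6.062), length = 7
  seg 3: (15.5,-6.062) -> (20,-13.856), length = 9
  seg 4: (20,-13.856) -> (24.355,-31.322), length = 18
  seg 5: (24.355,-31.322) -> (22.177,-22.589), length = 9
  seg 6: (22.177,-22.589) -> (22.805,-4.6), length = 18
  seg 7: (22.805,-4.6) -> (22.491,-13.595), length = 9
  seg 8: (22.491,-13.595) -> (16.929,-30.714), length = 18
  seg 9: (16.929,-30.714) -> (19.71,-22.154), length = 9
  seg 10: (19.71,-22.154) -> (29.776,-7.231), length = 18
  seg 11: (29.776,-7.231) -> (24.743,-14.693), length = 9
  seg 12: (24.743,-14.693) -> (10.954,-26.263), length = 18
  seg 13: (10.954,-26.263) -> (14.688,-27.696), length = 4
Total = 158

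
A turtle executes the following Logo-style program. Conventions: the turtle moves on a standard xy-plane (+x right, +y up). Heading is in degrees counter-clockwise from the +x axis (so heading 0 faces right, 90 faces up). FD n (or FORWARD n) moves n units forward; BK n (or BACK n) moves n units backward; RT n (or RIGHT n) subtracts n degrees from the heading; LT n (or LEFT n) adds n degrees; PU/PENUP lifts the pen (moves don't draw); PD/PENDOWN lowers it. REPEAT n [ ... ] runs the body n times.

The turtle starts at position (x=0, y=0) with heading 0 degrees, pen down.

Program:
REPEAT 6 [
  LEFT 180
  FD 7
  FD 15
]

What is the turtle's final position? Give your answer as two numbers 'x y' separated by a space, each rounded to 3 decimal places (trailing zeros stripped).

Executing turtle program step by step:
Start: pos=(0,0), heading=0, pen down
REPEAT 6 [
  -- iteration 1/6 --
  LT 180: heading 0 -> 180
  FD 7: (0,0) -> (-7,0) [heading=180, draw]
  FD 15: (-7,0) -> (-22,0) [heading=180, draw]
  -- iteration 2/6 --
  LT 180: heading 180 -> 0
  FD 7: (-22,0) -> (-15,0) [heading=0, draw]
  FD 15: (-15,0) -> (0,0) [heading=0, draw]
  -- iteration 3/6 --
  LT 180: heading 0 -> 180
  FD 7: (0,0) -> (-7,0) [heading=180, draw]
  FD 15: (-7,0) -> (-22,0) [heading=180, draw]
  -- iteration 4/6 --
  LT 180: heading 180 -> 0
  FD 7: (-22,0) -> (-15,0) [heading=0, draw]
  FD 15: (-15,0) -> (0,0) [heading=0, draw]
  -- iteration 5/6 --
  LT 180: heading 0 -> 180
  FD 7: (0,0) -> (-7,0) [heading=180, draw]
  FD 15: (-7,0) -> (-22,0) [heading=180, draw]
  -- iteration 6/6 --
  LT 180: heading 180 -> 0
  FD 7: (-22,0) -> (-15,0) [heading=0, draw]
  FD 15: (-15,0) -> (0,0) [heading=0, draw]
]
Final: pos=(0,0), heading=0, 12 segment(s) drawn

Answer: 0 0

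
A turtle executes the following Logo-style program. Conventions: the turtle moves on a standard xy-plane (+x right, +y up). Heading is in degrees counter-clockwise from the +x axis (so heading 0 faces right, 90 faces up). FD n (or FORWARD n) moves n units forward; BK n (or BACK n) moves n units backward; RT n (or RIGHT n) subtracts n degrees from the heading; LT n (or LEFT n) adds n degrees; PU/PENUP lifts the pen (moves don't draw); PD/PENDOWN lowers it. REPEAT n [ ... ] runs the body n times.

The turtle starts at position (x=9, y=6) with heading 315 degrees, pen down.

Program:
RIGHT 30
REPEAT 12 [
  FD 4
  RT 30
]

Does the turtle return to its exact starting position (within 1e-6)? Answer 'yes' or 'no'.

Answer: yes

Derivation:
Executing turtle program step by step:
Start: pos=(9,6), heading=315, pen down
RT 30: heading 315 -> 285
REPEAT 12 [
  -- iteration 1/12 --
  FD 4: (9,6) -> (10.035,2.136) [heading=285, draw]
  RT 30: heading 285 -> 255
  -- iteration 2/12 --
  FD 4: (10.035,2.136) -> (9,-1.727) [heading=255, draw]
  RT 30: heading 255 -> 225
  -- iteration 3/12 --
  FD 4: (9,-1.727) -> (6.172,-4.556) [heading=225, draw]
  RT 30: heading 225 -> 195
  -- iteration 4/12 --
  FD 4: (6.172,-4.556) -> (2.308,-5.591) [heading=195, draw]
  RT 30: heading 195 -> 165
  -- iteration 5/12 --
  FD 4: (2.308,-5.591) -> (-1.556,-4.556) [heading=165, draw]
  RT 30: heading 165 -> 135
  -- iteration 6/12 --
  FD 4: (-1.556,-4.556) -> (-4.384,-1.727) [heading=135, draw]
  RT 30: heading 135 -> 105
  -- iteration 7/12 --
  FD 4: (-4.384,-1.727) -> (-5.42,2.136) [heading=105, draw]
  RT 30: heading 105 -> 75
  -- iteration 8/12 --
  FD 4: (-5.42,2.136) -> (-4.384,6) [heading=75, draw]
  RT 30: heading 75 -> 45
  -- iteration 9/12 --
  FD 4: (-4.384,6) -> (-1.556,8.828) [heading=45, draw]
  RT 30: heading 45 -> 15
  -- iteration 10/12 --
  FD 4: (-1.556,8.828) -> (2.308,9.864) [heading=15, draw]
  RT 30: heading 15 -> 345
  -- iteration 11/12 --
  FD 4: (2.308,9.864) -> (6.172,8.828) [heading=345, draw]
  RT 30: heading 345 -> 315
  -- iteration 12/12 --
  FD 4: (6.172,8.828) -> (9,6) [heading=315, draw]
  RT 30: heading 315 -> 285
]
Final: pos=(9,6), heading=285, 12 segment(s) drawn

Start position: (9, 6)
Final position: (9, 6)
Distance = 0; < 1e-6 -> CLOSED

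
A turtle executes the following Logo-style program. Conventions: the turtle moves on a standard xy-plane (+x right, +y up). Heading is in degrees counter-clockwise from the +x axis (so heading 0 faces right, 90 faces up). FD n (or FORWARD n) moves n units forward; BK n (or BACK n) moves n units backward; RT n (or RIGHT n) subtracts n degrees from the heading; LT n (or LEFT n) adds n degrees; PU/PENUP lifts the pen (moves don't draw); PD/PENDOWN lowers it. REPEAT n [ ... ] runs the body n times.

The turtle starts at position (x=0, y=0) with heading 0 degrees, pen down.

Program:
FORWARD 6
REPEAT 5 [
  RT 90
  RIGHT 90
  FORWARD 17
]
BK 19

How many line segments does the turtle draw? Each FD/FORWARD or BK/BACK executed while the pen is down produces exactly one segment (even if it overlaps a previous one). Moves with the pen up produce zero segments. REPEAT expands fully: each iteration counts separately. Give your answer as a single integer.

Executing turtle program step by step:
Start: pos=(0,0), heading=0, pen down
FD 6: (0,0) -> (6,0) [heading=0, draw]
REPEAT 5 [
  -- iteration 1/5 --
  RT 90: heading 0 -> 270
  RT 90: heading 270 -> 180
  FD 17: (6,0) -> (-11,0) [heading=180, draw]
  -- iteration 2/5 --
  RT 90: heading 180 -> 90
  RT 90: heading 90 -> 0
  FD 17: (-11,0) -> (6,0) [heading=0, draw]
  -- iteration 3/5 --
  RT 90: heading 0 -> 270
  RT 90: heading 270 -> 180
  FD 17: (6,0) -> (-11,0) [heading=180, draw]
  -- iteration 4/5 --
  RT 90: heading 180 -> 90
  RT 90: heading 90 -> 0
  FD 17: (-11,0) -> (6,0) [heading=0, draw]
  -- iteration 5/5 --
  RT 90: heading 0 -> 270
  RT 90: heading 270 -> 180
  FD 17: (6,0) -> (-11,0) [heading=180, draw]
]
BK 19: (-11,0) -> (8,0) [heading=180, draw]
Final: pos=(8,0), heading=180, 7 segment(s) drawn
Segments drawn: 7

Answer: 7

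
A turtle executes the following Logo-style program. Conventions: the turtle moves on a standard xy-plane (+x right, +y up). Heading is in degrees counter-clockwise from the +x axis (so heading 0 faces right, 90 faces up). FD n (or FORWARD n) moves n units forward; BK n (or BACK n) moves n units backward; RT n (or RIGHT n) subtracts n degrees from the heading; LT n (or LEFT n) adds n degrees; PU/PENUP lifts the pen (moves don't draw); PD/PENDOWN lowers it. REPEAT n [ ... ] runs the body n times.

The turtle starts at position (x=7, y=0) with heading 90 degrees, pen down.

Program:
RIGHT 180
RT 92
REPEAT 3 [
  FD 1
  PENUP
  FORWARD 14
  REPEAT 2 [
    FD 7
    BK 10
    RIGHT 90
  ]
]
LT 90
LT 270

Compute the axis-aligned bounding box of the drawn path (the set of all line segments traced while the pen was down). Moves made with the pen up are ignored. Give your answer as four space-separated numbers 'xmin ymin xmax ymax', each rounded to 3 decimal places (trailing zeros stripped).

Answer: 6.001 0 7 0.035

Derivation:
Executing turtle program step by step:
Start: pos=(7,0), heading=90, pen down
RT 180: heading 90 -> 270
RT 92: heading 270 -> 178
REPEAT 3 [
  -- iteration 1/3 --
  FD 1: (7,0) -> (6.001,0.035) [heading=178, draw]
  PU: pen up
  FD 14: (6.001,0.035) -> (-7.991,0.523) [heading=178, move]
  REPEAT 2 [
    -- iteration 1/2 --
    FD 7: (-7.991,0.523) -> (-14.987,0.768) [heading=178, move]
    BK 10: (-14.987,0.768) -> (-4.993,0.419) [heading=178, move]
    RT 90: heading 178 -> 88
    -- iteration 2/2 --
    FD 7: (-4.993,0.419) -> (-4.748,7.415) [heading=88, move]
    BK 10: (-4.748,7.415) -> (-5.097,-2.579) [heading=88, move]
    RT 90: heading 88 -> 358
  ]
  -- iteration 2/3 --
  FD 1: (-5.097,-2.579) -> (-4.098,-2.614) [heading=358, move]
  PU: pen up
  FD 14: (-4.098,-2.614) -> (9.893,-3.103) [heading=358, move]
  REPEAT 2 [
    -- iteration 1/2 --
    FD 7: (9.893,-3.103) -> (16.889,-3.347) [heading=358, move]
    BK 10: (16.889,-3.347) -> (6.895,-2.998) [heading=358, move]
    RT 90: heading 358 -> 268
    -- iteration 2/2 --
    FD 7: (6.895,-2.998) -> (6.651,-9.994) [heading=268, move]
    BK 10: (6.651,-9.994) -> (7,0) [heading=268, move]
    RT 90: heading 268 -> 178
  ]
  -- iteration 3/3 --
  FD 1: (7,0) -> (6.001,0.035) [heading=178, move]
  PU: pen up
  FD 14: (6.001,0.035) -> (-7.991,0.523) [heading=178, move]
  REPEAT 2 [
    -- iteration 1/2 --
    FD 7: (-7.991,0.523) -> (-14.987,0.768) [heading=178, move]
    BK 10: (-14.987,0.768) -> (-4.993,0.419) [heading=178, move]
    RT 90: heading 178 -> 88
    -- iteration 2/2 --
    FD 7: (-4.993,0.419) -> (-4.748,7.415) [heading=88, move]
    BK 10: (-4.748,7.415) -> (-5.097,-2.579) [heading=88, move]
    RT 90: heading 88 -> 358
  ]
]
LT 90: heading 358 -> 88
LT 270: heading 88 -> 358
Final: pos=(-5.097,-2.579), heading=358, 1 segment(s) drawn

Segment endpoints: x in {6.001, 7}, y in {0, 0.035}
xmin=6.001, ymin=0, xmax=7, ymax=0.035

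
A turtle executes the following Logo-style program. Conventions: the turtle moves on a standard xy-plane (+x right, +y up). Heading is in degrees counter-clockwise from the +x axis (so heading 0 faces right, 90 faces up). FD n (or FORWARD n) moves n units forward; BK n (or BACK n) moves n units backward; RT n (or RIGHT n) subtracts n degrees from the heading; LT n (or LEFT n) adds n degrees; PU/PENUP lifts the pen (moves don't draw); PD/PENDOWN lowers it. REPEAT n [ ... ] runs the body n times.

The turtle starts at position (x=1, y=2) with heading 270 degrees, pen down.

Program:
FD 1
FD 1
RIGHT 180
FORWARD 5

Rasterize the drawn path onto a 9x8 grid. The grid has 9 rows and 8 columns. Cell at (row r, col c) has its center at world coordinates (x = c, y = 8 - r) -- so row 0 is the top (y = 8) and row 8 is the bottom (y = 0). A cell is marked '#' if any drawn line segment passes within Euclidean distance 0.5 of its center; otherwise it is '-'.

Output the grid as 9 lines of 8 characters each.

Segment 0: (1,2) -> (1,1)
Segment 1: (1,1) -> (1,0)
Segment 2: (1,0) -> (1,5)

Answer: --------
--------
--------
-#------
-#------
-#------
-#------
-#------
-#------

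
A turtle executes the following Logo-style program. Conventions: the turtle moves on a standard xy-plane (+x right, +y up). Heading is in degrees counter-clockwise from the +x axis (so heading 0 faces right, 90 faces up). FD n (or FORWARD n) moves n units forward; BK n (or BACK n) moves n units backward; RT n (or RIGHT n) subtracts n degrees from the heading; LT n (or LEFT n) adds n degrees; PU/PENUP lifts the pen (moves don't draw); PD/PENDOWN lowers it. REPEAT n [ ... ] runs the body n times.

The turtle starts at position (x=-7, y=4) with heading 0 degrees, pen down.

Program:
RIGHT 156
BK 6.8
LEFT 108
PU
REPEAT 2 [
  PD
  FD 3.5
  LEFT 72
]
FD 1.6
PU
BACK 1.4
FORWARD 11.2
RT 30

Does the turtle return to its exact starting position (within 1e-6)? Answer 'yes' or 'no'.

Executing turtle program step by step:
Start: pos=(-7,4), heading=0, pen down
RT 156: heading 0 -> 204
BK 6.8: (-7,4) -> (-0.788,6.766) [heading=204, draw]
LT 108: heading 204 -> 312
PU: pen up
REPEAT 2 [
  -- iteration 1/2 --
  PD: pen down
  FD 3.5: (-0.788,6.766) -> (1.554,4.165) [heading=312, draw]
  LT 72: heading 312 -> 24
  -- iteration 2/2 --
  PD: pen down
  FD 3.5: (1.554,4.165) -> (4.751,5.588) [heading=24, draw]
  LT 72: heading 24 -> 96
]
FD 1.6: (4.751,5.588) -> (4.584,7.18) [heading=96, draw]
PU: pen up
BK 1.4: (4.584,7.18) -> (4.731,5.787) [heading=96, move]
FD 11.2: (4.731,5.787) -> (3.56,16.926) [heading=96, move]
RT 30: heading 96 -> 66
Final: pos=(3.56,16.926), heading=66, 4 segment(s) drawn

Start position: (-7, 4)
Final position: (3.56, 16.926)
Distance = 16.691; >= 1e-6 -> NOT closed

Answer: no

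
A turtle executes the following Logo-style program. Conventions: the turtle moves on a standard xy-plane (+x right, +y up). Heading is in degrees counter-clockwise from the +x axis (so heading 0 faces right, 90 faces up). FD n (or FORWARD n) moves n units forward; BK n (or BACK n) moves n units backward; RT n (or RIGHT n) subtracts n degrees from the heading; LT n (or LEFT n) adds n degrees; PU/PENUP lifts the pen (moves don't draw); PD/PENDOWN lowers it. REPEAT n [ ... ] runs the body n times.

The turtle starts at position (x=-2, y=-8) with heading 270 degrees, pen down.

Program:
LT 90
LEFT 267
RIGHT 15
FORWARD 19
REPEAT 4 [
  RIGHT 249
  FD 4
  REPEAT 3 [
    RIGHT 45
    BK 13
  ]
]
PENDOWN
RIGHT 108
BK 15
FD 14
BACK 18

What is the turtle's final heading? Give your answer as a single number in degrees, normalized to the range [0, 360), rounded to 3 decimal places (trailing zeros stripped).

Answer: 48

Derivation:
Executing turtle program step by step:
Start: pos=(-2,-8), heading=270, pen down
LT 90: heading 270 -> 0
LT 267: heading 0 -> 267
RT 15: heading 267 -> 252
FD 19: (-2,-8) -> (-7.871,-26.07) [heading=252, draw]
REPEAT 4 [
  -- iteration 1/4 --
  RT 249: heading 252 -> 3
  FD 4: (-7.871,-26.07) -> (-3.877,-25.861) [heading=3, draw]
  REPEAT 3 [
    -- iteration 1/3 --
    RT 45: heading 3 -> 318
    BK 13: (-3.877,-25.861) -> (-13.538,-17.162) [heading=318, draw]
    -- iteration 2/3 --
    RT 45: heading 318 -> 273
    BK 13: (-13.538,-17.162) -> (-14.218,-4.18) [heading=273, draw]
    -- iteration 3/3 --
    RT 45: heading 273 -> 228
    BK 13: (-14.218,-4.18) -> (-5.519,5.481) [heading=228, draw]
  ]
  -- iteration 2/4 --
  RT 249: heading 228 -> 339
  FD 4: (-5.519,5.481) -> (-1.785,4.048) [heading=339, draw]
  REPEAT 3 [
    -- iteration 1/3 --
    RT 45: heading 339 -> 294
    BK 13: (-1.785,4.048) -> (-7.073,15.924) [heading=294, draw]
    -- iteration 2/3 --
    RT 45: heading 294 -> 249
    BK 13: (-7.073,15.924) -> (-2.414,28.06) [heading=249, draw]
    -- iteration 3/3 --
    RT 45: heading 249 -> 204
    BK 13: (-2.414,28.06) -> (9.462,33.348) [heading=204, draw]
  ]
  -- iteration 3/4 --
  RT 249: heading 204 -> 315
  FD 4: (9.462,33.348) -> (12.291,30.519) [heading=315, draw]
  REPEAT 3 [
    -- iteration 1/3 --
    RT 45: heading 315 -> 270
    BK 13: (12.291,30.519) -> (12.291,43.519) [heading=270, draw]
    -- iteration 2/3 --
    RT 45: heading 270 -> 225
    BK 13: (12.291,43.519) -> (21.483,52.712) [heading=225, draw]
    -- iteration 3/3 --
    RT 45: heading 225 -> 180
    BK 13: (21.483,52.712) -> (34.483,52.712) [heading=180, draw]
  ]
  -- iteration 4/4 --
  RT 249: heading 180 -> 291
  FD 4: (34.483,52.712) -> (35.917,48.977) [heading=291, draw]
  REPEAT 3 [
    -- iteration 1/3 --
    RT 45: heading 291 -> 246
    BK 13: (35.917,48.977) -> (41.204,60.854) [heading=246, draw]
    -- iteration 2/3 --
    RT 45: heading 246 -> 201
    BK 13: (41.204,60.854) -> (53.341,65.512) [heading=201, draw]
    -- iteration 3/3 --
    RT 45: heading 201 -> 156
    BK 13: (53.341,65.512) -> (65.217,60.225) [heading=156, draw]
  ]
]
PD: pen down
RT 108: heading 156 -> 48
BK 15: (65.217,60.225) -> (55.18,49.078) [heading=48, draw]
FD 14: (55.18,49.078) -> (64.548,59.482) [heading=48, draw]
BK 18: (64.548,59.482) -> (52.503,46.105) [heading=48, draw]
Final: pos=(52.503,46.105), heading=48, 20 segment(s) drawn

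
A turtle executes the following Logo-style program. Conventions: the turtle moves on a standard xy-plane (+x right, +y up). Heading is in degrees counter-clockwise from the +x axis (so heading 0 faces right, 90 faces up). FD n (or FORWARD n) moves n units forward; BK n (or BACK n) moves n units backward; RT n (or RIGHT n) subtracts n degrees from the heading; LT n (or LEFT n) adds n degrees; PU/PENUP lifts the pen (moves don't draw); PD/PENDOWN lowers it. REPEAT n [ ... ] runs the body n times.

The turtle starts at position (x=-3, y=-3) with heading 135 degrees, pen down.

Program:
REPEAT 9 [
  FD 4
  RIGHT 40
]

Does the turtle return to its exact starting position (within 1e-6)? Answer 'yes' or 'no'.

Executing turtle program step by step:
Start: pos=(-3,-3), heading=135, pen down
REPEAT 9 [
  -- iteration 1/9 --
  FD 4: (-3,-3) -> (-5.828,-0.172) [heading=135, draw]
  RT 40: heading 135 -> 95
  -- iteration 2/9 --
  FD 4: (-5.828,-0.172) -> (-6.177,3.813) [heading=95, draw]
  RT 40: heading 95 -> 55
  -- iteration 3/9 --
  FD 4: (-6.177,3.813) -> (-3.883,7.09) [heading=55, draw]
  RT 40: heading 55 -> 15
  -- iteration 4/9 --
  FD 4: (-3.883,7.09) -> (-0.019,8.125) [heading=15, draw]
  RT 40: heading 15 -> 335
  -- iteration 5/9 --
  FD 4: (-0.019,8.125) -> (3.606,6.435) [heading=335, draw]
  RT 40: heading 335 -> 295
  -- iteration 6/9 --
  FD 4: (3.606,6.435) -> (5.297,2.809) [heading=295, draw]
  RT 40: heading 295 -> 255
  -- iteration 7/9 --
  FD 4: (5.297,2.809) -> (4.261,-1.054) [heading=255, draw]
  RT 40: heading 255 -> 215
  -- iteration 8/9 --
  FD 4: (4.261,-1.054) -> (0.985,-3.349) [heading=215, draw]
  RT 40: heading 215 -> 175
  -- iteration 9/9 --
  FD 4: (0.985,-3.349) -> (-3,-3) [heading=175, draw]
  RT 40: heading 175 -> 135
]
Final: pos=(-3,-3), heading=135, 9 segment(s) drawn

Start position: (-3, -3)
Final position: (-3, -3)
Distance = 0; < 1e-6 -> CLOSED

Answer: yes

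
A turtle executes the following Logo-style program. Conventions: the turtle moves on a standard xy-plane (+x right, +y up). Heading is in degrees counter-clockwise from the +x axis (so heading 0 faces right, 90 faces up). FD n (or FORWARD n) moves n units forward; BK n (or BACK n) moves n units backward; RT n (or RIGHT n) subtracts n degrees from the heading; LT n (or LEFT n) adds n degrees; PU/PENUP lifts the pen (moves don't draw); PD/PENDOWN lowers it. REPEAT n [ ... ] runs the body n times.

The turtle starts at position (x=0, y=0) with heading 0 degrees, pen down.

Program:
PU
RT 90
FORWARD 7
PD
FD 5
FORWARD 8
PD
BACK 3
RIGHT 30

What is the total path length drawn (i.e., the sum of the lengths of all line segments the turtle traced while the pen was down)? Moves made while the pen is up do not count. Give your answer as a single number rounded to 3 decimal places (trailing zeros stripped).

Answer: 16

Derivation:
Executing turtle program step by step:
Start: pos=(0,0), heading=0, pen down
PU: pen up
RT 90: heading 0 -> 270
FD 7: (0,0) -> (0,-7) [heading=270, move]
PD: pen down
FD 5: (0,-7) -> (0,-12) [heading=270, draw]
FD 8: (0,-12) -> (0,-20) [heading=270, draw]
PD: pen down
BK 3: (0,-20) -> (0,-17) [heading=270, draw]
RT 30: heading 270 -> 240
Final: pos=(0,-17), heading=240, 3 segment(s) drawn

Segment lengths:
  seg 1: (0,-7) -> (0,-12), length = 5
  seg 2: (0,-12) -> (0,-20), length = 8
  seg 3: (0,-20) -> (0,-17), length = 3
Total = 16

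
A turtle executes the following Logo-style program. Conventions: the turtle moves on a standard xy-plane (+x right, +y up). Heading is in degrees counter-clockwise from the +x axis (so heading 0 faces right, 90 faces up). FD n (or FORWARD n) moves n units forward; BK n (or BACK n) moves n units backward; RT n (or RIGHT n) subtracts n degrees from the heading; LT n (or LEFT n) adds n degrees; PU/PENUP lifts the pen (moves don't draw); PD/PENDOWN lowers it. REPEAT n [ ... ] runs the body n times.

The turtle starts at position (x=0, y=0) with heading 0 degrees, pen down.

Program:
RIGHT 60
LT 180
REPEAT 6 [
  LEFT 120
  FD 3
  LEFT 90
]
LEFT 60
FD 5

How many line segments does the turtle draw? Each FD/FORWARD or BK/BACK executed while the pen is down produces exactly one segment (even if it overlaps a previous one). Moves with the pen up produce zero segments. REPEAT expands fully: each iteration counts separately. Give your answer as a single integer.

Answer: 7

Derivation:
Executing turtle program step by step:
Start: pos=(0,0), heading=0, pen down
RT 60: heading 0 -> 300
LT 180: heading 300 -> 120
REPEAT 6 [
  -- iteration 1/6 --
  LT 120: heading 120 -> 240
  FD 3: (0,0) -> (-1.5,-2.598) [heading=240, draw]
  LT 90: heading 240 -> 330
  -- iteration 2/6 --
  LT 120: heading 330 -> 90
  FD 3: (-1.5,-2.598) -> (-1.5,0.402) [heading=90, draw]
  LT 90: heading 90 -> 180
  -- iteration 3/6 --
  LT 120: heading 180 -> 300
  FD 3: (-1.5,0.402) -> (0,-2.196) [heading=300, draw]
  LT 90: heading 300 -> 30
  -- iteration 4/6 --
  LT 120: heading 30 -> 150
  FD 3: (0,-2.196) -> (-2.598,-0.696) [heading=150, draw]
  LT 90: heading 150 -> 240
  -- iteration 5/6 --
  LT 120: heading 240 -> 0
  FD 3: (-2.598,-0.696) -> (0.402,-0.696) [heading=0, draw]
  LT 90: heading 0 -> 90
  -- iteration 6/6 --
  LT 120: heading 90 -> 210
  FD 3: (0.402,-0.696) -> (-2.196,-2.196) [heading=210, draw]
  LT 90: heading 210 -> 300
]
LT 60: heading 300 -> 0
FD 5: (-2.196,-2.196) -> (2.804,-2.196) [heading=0, draw]
Final: pos=(2.804,-2.196), heading=0, 7 segment(s) drawn
Segments drawn: 7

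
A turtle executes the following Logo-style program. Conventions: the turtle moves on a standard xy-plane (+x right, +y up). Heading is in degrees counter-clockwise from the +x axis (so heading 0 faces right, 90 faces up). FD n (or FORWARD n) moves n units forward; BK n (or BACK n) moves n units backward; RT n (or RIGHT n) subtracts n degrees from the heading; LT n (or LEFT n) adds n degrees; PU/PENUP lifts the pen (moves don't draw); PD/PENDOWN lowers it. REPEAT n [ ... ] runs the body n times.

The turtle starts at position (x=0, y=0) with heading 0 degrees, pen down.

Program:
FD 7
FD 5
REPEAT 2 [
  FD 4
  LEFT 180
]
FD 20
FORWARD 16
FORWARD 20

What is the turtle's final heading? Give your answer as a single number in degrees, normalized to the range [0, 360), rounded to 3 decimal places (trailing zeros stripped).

Executing turtle program step by step:
Start: pos=(0,0), heading=0, pen down
FD 7: (0,0) -> (7,0) [heading=0, draw]
FD 5: (7,0) -> (12,0) [heading=0, draw]
REPEAT 2 [
  -- iteration 1/2 --
  FD 4: (12,0) -> (16,0) [heading=0, draw]
  LT 180: heading 0 -> 180
  -- iteration 2/2 --
  FD 4: (16,0) -> (12,0) [heading=180, draw]
  LT 180: heading 180 -> 0
]
FD 20: (12,0) -> (32,0) [heading=0, draw]
FD 16: (32,0) -> (48,0) [heading=0, draw]
FD 20: (48,0) -> (68,0) [heading=0, draw]
Final: pos=(68,0), heading=0, 7 segment(s) drawn

Answer: 0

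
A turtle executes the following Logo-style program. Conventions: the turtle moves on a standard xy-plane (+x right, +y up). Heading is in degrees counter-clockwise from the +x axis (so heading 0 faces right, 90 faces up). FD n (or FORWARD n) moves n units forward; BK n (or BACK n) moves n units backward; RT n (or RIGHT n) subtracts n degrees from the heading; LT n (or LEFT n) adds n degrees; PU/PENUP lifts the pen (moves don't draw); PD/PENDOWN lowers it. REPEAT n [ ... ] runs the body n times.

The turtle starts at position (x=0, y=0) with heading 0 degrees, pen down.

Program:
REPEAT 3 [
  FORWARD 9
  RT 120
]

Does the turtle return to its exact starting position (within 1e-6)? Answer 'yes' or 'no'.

Answer: yes

Derivation:
Executing turtle program step by step:
Start: pos=(0,0), heading=0, pen down
REPEAT 3 [
  -- iteration 1/3 --
  FD 9: (0,0) -> (9,0) [heading=0, draw]
  RT 120: heading 0 -> 240
  -- iteration 2/3 --
  FD 9: (9,0) -> (4.5,-7.794) [heading=240, draw]
  RT 120: heading 240 -> 120
  -- iteration 3/3 --
  FD 9: (4.5,-7.794) -> (0,0) [heading=120, draw]
  RT 120: heading 120 -> 0
]
Final: pos=(0,0), heading=0, 3 segment(s) drawn

Start position: (0, 0)
Final position: (0, 0)
Distance = 0; < 1e-6 -> CLOSED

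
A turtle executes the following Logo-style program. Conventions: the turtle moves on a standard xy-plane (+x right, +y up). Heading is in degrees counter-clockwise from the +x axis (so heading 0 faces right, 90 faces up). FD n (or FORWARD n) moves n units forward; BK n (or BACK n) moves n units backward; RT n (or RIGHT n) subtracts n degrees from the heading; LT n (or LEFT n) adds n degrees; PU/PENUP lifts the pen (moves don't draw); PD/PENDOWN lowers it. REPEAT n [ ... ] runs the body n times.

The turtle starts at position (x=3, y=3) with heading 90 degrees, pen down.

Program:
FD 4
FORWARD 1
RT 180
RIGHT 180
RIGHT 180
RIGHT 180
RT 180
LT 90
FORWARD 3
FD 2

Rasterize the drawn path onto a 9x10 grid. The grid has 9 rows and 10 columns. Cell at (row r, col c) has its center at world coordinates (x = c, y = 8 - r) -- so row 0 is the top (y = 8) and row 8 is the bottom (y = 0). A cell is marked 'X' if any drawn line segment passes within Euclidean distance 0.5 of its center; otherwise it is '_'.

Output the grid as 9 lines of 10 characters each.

Segment 0: (3,3) -> (3,7)
Segment 1: (3,7) -> (3,8)
Segment 2: (3,8) -> (6,8)
Segment 3: (6,8) -> (8,8)

Answer: ___XXXXXX_
___X______
___X______
___X______
___X______
___X______
__________
__________
__________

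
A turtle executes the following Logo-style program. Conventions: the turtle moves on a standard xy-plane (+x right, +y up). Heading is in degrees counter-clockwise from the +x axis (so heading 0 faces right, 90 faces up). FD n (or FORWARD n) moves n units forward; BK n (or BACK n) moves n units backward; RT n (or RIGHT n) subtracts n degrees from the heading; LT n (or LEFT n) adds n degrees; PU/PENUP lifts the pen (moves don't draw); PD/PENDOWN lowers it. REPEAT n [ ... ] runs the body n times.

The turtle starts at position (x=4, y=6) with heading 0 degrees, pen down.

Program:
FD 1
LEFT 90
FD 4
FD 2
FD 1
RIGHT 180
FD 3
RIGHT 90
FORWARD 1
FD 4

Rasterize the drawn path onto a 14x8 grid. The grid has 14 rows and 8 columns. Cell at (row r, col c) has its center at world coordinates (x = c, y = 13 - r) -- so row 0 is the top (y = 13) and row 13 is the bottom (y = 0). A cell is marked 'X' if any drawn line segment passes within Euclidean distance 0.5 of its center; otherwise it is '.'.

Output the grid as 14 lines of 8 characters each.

Segment 0: (4,6) -> (5,6)
Segment 1: (5,6) -> (5,10)
Segment 2: (5,10) -> (5,12)
Segment 3: (5,12) -> (5,13)
Segment 4: (5,13) -> (5,10)
Segment 5: (5,10) -> (4,10)
Segment 6: (4,10) -> (0,10)

Answer: .....X..
.....X..
.....X..
XXXXXX..
.....X..
.....X..
.....X..
....XX..
........
........
........
........
........
........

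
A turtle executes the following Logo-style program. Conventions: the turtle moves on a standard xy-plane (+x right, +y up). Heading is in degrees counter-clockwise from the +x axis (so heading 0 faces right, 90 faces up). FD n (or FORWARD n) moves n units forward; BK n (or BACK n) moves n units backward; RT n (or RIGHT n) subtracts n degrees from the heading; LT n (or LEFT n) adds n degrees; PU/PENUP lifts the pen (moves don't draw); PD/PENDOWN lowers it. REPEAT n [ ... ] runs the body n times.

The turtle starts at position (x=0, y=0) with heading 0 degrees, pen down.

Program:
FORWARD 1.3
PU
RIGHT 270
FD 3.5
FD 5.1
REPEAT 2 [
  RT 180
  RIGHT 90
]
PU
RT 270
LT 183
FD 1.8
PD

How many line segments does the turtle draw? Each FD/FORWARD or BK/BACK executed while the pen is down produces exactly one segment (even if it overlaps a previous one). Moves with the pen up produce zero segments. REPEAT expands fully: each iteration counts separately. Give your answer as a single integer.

Executing turtle program step by step:
Start: pos=(0,0), heading=0, pen down
FD 1.3: (0,0) -> (1.3,0) [heading=0, draw]
PU: pen up
RT 270: heading 0 -> 90
FD 3.5: (1.3,0) -> (1.3,3.5) [heading=90, move]
FD 5.1: (1.3,3.5) -> (1.3,8.6) [heading=90, move]
REPEAT 2 [
  -- iteration 1/2 --
  RT 180: heading 90 -> 270
  RT 90: heading 270 -> 180
  -- iteration 2/2 --
  RT 180: heading 180 -> 0
  RT 90: heading 0 -> 270
]
PU: pen up
RT 270: heading 270 -> 0
LT 183: heading 0 -> 183
FD 1.8: (1.3,8.6) -> (-0.498,8.506) [heading=183, move]
PD: pen down
Final: pos=(-0.498,8.506), heading=183, 1 segment(s) drawn
Segments drawn: 1

Answer: 1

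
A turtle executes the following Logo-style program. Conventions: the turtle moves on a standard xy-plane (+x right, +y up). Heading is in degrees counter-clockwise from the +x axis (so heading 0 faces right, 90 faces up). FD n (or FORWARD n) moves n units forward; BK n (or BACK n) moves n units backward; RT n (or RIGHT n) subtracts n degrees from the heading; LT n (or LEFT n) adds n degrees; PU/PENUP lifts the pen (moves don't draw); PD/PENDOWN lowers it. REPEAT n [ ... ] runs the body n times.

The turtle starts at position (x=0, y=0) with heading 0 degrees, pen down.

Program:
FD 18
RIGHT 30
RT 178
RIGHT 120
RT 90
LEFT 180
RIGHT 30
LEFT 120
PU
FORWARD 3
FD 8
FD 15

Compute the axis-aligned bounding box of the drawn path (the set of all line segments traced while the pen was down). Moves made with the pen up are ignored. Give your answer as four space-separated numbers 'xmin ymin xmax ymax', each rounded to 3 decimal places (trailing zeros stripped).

Answer: 0 0 18 0

Derivation:
Executing turtle program step by step:
Start: pos=(0,0), heading=0, pen down
FD 18: (0,0) -> (18,0) [heading=0, draw]
RT 30: heading 0 -> 330
RT 178: heading 330 -> 152
RT 120: heading 152 -> 32
RT 90: heading 32 -> 302
LT 180: heading 302 -> 122
RT 30: heading 122 -> 92
LT 120: heading 92 -> 212
PU: pen up
FD 3: (18,0) -> (15.456,-1.59) [heading=212, move]
FD 8: (15.456,-1.59) -> (8.671,-5.829) [heading=212, move]
FD 15: (8.671,-5.829) -> (-4.049,-13.778) [heading=212, move]
Final: pos=(-4.049,-13.778), heading=212, 1 segment(s) drawn

Segment endpoints: x in {0, 18}, y in {0}
xmin=0, ymin=0, xmax=18, ymax=0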